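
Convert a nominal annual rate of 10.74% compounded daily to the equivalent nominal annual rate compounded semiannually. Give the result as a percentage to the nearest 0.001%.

EAR = (1 + 0.1074/365)^365 − 1 = 0.113362.
Solve (1 + r/2)^2 = 1.113362: r/2 = 1.113362^(1/2) − 1 = 0.055160, so r = 0.110319 = 11.032%.

11.032%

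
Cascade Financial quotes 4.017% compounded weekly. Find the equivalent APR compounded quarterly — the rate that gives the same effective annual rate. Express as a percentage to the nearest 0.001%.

4.036%

EAR = (1 + 0.04017/52)^52 − 1 = 0.040972.
Solve (1 + r/4)^4 = 1.040972: r/4 = 1.040972^(1/4) − 1 = 0.010089, so r = 0.040357 = 4.036%.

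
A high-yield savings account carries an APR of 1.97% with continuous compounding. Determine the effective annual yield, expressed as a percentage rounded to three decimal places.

1.990%

With continuous compounding, EAR = e^0.0197 − 1.
e^0.0197 = 1.019895, so EAR = 0.019895 = 1.990%.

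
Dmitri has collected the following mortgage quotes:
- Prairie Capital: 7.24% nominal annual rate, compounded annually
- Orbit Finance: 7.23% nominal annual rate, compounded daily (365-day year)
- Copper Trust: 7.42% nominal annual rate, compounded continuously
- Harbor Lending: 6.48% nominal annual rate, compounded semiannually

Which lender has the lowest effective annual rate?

Harbor Lending

Prairie Capital: compounded annually, EAR = 7.240%
Orbit Finance: (1 + 0.0723/365)^365 − 1 = 7.497%
Copper Trust: e^0.0742 − 1 = 7.702%
Harbor Lending: (1 + 0.0648/2)^2 − 1 = 6.585%
The lowest effective annual rate is Harbor Lending at 6.585%.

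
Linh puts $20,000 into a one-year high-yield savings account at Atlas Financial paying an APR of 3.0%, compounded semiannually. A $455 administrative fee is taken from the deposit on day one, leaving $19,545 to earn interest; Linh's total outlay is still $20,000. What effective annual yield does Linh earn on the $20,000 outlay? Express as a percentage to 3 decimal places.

Value after one year: 19,545 × (1 + 0.030/2)^2 = 19,545 × 1.030225 = $20,135.75.
Effective yield on the $20,000 outlay: 20,135.75 / 20,000 − 1 = 0.006787 = 0.679%.

0.679%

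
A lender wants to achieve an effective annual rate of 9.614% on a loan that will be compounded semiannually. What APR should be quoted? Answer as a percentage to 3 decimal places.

(1 + r/2)^2 − 1 = 0.09614, so 1 + r/2 = 1.09614^(1/2).
r/2 = 0.046967, so r = 0.093934 = 9.393%.

9.393%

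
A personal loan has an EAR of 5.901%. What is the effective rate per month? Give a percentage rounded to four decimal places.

0.4789%

The per-month rate i satisfies (1 + i)^12 = 1 + 0.05901.
i = 1.05901^(1/12) − 1 = 0.0047893 = 0.4789%.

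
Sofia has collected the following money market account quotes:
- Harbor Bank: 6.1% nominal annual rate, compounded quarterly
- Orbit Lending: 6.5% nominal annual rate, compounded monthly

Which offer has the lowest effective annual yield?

Harbor Bank

Harbor Bank: (1 + 0.061/4)^4 − 1 = 6.241%
Orbit Lending: (1 + 0.065/12)^12 − 1 = 6.697%
The lowest effective annual rate is Harbor Bank at 6.241%.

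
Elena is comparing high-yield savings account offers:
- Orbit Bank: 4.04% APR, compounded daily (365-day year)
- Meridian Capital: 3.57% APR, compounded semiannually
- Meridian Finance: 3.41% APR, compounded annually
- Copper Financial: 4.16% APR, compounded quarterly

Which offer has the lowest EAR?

Orbit Bank: (1 + 0.0404/365)^365 − 1 = 4.122%
Meridian Capital: (1 + 0.0357/2)^2 − 1 = 3.602%
Meridian Finance: compounded annually, EAR = 3.410%
Copper Financial: (1 + 0.0416/4)^4 − 1 = 4.225%
The lowest effective annual rate is Meridian Finance at 3.410%.

Meridian Finance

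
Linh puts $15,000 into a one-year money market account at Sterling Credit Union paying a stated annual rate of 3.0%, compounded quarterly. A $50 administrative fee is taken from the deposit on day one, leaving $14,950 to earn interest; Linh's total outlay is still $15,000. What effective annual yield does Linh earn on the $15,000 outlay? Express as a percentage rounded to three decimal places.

Value after one year: 14,950 × (1 + 0.030/4)^4 = 14,950 × 1.030339 = $15,403.57.
Effective yield on the $15,000 outlay: 15,403.57 / 15,000 − 1 = 0.026905 = 2.690%.

2.690%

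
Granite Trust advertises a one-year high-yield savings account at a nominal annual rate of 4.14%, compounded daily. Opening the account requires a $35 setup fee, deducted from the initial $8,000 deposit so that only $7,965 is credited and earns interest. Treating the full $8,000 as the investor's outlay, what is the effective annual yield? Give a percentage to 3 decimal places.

3.771%

Value after one year: 7,965 × (1 + 0.0414/365)^365 = 7,965 × 1.042266 = $8,301.65.
Effective yield on the $8,000 outlay: 8,301.65 / 8,000 − 1 = 0.037707 = 3.771%.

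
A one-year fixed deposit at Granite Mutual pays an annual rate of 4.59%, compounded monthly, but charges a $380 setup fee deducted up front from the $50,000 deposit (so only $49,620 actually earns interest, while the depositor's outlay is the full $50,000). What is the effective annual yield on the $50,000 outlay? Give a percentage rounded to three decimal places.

Value after one year: 49,620 × (1 + 0.0459/12)^12 = 49,620 × 1.046878 = $51,946.09.
Effective yield on the $50,000 outlay: 51,946.09 / 50,000 − 1 = 0.038922 = 3.892%.

3.892%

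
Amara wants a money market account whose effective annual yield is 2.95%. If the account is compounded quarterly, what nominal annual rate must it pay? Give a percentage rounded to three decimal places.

(1 + r/4)^4 − 1 = 0.0295, so 1 + r/4 = 1.0295^(1/4).
r/4 = 0.007295, so r = 0.029179 = 2.918%.

2.918%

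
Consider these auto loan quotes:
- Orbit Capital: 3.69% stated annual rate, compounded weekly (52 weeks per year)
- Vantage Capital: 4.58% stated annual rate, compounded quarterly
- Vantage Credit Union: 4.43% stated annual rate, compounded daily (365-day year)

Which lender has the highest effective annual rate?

Orbit Capital: (1 + 0.0369/52)^52 − 1 = 3.758%
Vantage Capital: (1 + 0.0458/4)^4 − 1 = 4.659%
Vantage Credit Union: (1 + 0.0443/365)^365 − 1 = 4.529%
The highest effective annual rate is Vantage Capital at 4.659%.

Vantage Capital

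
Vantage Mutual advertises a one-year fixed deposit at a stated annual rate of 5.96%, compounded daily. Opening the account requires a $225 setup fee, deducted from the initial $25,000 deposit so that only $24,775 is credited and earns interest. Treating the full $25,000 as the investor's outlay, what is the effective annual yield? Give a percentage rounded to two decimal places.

5.19%

Value after one year: 24,775 × (1 + 0.0596/365)^365 = 24,775 × 1.061407 = $26,296.35.
Effective yield on the $25,000 outlay: 26,296.35 / 25,000 − 1 = 0.051854 = 5.19%.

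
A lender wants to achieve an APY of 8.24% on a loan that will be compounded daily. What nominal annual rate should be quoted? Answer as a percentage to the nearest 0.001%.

(1 + r/365)^365 − 1 = 0.0824, so 1 + r/365 = 1.0824^(1/365).
r/365 = 0.000217, so r = 0.079189 = 7.919%.

7.919%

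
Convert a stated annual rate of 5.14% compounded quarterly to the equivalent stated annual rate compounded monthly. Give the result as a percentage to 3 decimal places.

EAR = (1 + 0.0514/4)^4 − 1 = 0.052399.
Solve (1 + r/12)^12 = 1.052399: r/12 = 1.052399^(1/12) − 1 = 0.004265, so r = 0.051181 = 5.118%.

5.118%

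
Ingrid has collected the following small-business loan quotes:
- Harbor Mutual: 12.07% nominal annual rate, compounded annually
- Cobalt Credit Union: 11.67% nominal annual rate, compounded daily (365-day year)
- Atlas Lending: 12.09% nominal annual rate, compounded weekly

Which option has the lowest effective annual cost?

Harbor Mutual: compounded annually, EAR = 12.070%
Cobalt Credit Union: (1 + 0.1167/365)^365 − 1 = 12.376%
Atlas Lending: (1 + 0.1209/52)^52 − 1 = 12.835%
The lowest effective annual rate is Harbor Mutual at 12.070%.

Harbor Mutual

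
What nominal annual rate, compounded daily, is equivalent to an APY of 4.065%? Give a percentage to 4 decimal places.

(1 + r/365)^365 − 1 = 0.04065, so 1 + r/365 = 1.04065^(1/365).
r/365 = 0.000109, so r = 0.039848 = 3.9848%.

3.9848%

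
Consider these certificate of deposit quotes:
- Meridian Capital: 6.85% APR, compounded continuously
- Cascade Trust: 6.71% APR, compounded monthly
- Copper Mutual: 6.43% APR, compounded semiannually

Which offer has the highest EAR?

Meridian Capital: e^0.0685 − 1 = 7.090%
Cascade Trust: (1 + 0.0671/12)^12 − 1 = 6.920%
Copper Mutual: (1 + 0.0643/2)^2 − 1 = 6.533%
The highest effective annual rate is Meridian Capital at 7.090%.

Meridian Capital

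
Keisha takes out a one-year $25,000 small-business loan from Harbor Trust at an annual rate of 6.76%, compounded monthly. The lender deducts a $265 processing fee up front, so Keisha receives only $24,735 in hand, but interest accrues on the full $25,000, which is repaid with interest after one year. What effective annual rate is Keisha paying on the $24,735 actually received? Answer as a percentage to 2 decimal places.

8.12%

Amount owed after one year: 25,000 × (1 + 0.0676/12)^12 = 25,000 × 1.069734 = $26,743.36.
Effective rate on net proceeds: 26,743.36 / 24,735 − 1 = 0.081195 = 8.12%.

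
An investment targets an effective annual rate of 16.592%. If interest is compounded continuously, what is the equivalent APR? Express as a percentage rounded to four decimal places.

15.3510%

Continuous: nominal r satisfies e^r − 1 = 0.16592.
r = ln(1 + 0.16592) = ln(1.16592) = 0.153510 = 15.3510%.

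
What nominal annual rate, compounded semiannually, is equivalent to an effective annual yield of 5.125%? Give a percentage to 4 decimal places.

(1 + r/2)^2 − 1 = 0.05125, so 1 + r/2 = 1.05125^(1/2).
r/2 = 0.025305, so r = 0.050610 = 5.0610%.

5.0610%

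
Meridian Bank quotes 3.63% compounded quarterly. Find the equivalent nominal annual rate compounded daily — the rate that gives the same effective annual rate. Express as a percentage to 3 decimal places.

3.614%

EAR = (1 + 0.0363/4)^4 − 1 = 0.036797.
Solve (1 + r/365)^365 = 1.036797: r/365 = 1.036797^(1/365) − 1 = 0.000099, so r = 0.036138 = 3.614%.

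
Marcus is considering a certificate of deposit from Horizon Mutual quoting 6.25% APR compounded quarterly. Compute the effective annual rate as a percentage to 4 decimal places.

6.3980%

EAR = (1 + 0.0625/4)^4 − 1.
= (1 + 0.015625)^4 − 1 = 1.063980 − 1 = 6.3980%.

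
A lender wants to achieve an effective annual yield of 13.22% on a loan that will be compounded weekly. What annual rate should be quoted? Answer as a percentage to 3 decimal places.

12.431%

(1 + r/52)^52 − 1 = 0.1322, so 1 + r/52 = 1.1322^(1/52).
r/52 = 0.002391, so r = 0.124311 = 12.431%.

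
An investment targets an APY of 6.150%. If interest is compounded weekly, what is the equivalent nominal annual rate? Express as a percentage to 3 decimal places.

(1 + r/52)^52 − 1 = 0.06150, so 1 + r/52 = 1.06150^(1/52).
r/52 = 0.001148, so r = 0.059717 = 5.972%.

5.972%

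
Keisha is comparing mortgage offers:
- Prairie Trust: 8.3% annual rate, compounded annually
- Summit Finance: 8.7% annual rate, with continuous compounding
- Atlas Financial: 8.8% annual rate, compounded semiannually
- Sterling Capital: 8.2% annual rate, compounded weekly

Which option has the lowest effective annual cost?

Prairie Trust: compounded annually, EAR = 8.300%
Summit Finance: e^0.087 − 1 = 9.090%
Atlas Financial: (1 + 0.088/2)^2 − 1 = 8.994%
Sterling Capital: (1 + 0.082/52)^52 − 1 = 8.539%
The lowest effective annual rate is Prairie Trust at 8.300%.

Prairie Trust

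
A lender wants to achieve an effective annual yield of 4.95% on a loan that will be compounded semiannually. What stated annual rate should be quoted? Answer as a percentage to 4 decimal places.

4.8902%

(1 + r/2)^2 − 1 = 0.0495, so 1 + r/2 = 1.0495^(1/2).
r/2 = 0.024451, so r = 0.048902 = 4.8902%.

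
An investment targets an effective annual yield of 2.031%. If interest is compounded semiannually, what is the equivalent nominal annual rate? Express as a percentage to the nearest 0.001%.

(1 + r/2)^2 − 1 = 0.02031, so 1 + r/2 = 1.02031^(1/2).
r/2 = 0.010104, so r = 0.020208 = 2.021%.

2.021%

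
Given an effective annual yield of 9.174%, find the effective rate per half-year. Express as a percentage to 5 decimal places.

The per-half-year rate i satisfies (1 + i)^2 = 1 + 0.09174.
i = 1.09174^(1/2) − 1 = 0.0448636 = 4.48636%.

4.48636%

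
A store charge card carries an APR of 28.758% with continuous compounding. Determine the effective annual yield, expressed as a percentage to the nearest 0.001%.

33.320%

With continuous compounding, EAR = e^0.28758 − 1.
e^0.28758 = 1.333197, so EAR = 0.333197 = 33.320%.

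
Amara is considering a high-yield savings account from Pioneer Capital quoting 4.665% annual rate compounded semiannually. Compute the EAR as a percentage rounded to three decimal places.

4.719%

EAR = (1 + 0.04665/2)^2 − 1.
= 1.047194 − 1 = 4.719%.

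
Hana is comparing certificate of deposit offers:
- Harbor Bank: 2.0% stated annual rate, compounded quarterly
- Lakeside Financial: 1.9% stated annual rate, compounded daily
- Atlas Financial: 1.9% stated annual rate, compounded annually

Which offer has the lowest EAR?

Harbor Bank: (1 + 0.020/4)^4 − 1 = 2.015%
Lakeside Financial: (1 + 0.019/365)^365 − 1 = 1.918%
Atlas Financial: compounded annually, EAR = 1.900%
The lowest effective annual rate is Atlas Financial at 1.900%.

Atlas Financial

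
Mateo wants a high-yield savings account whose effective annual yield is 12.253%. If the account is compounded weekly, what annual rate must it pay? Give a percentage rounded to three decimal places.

(1 + r/52)^52 − 1 = 0.12253, so 1 + r/52 = 1.12253^(1/52).
r/52 = 0.002225, so r = 0.115714 = 11.571%.

11.571%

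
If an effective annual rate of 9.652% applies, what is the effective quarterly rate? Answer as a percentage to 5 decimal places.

2.33027%

The per-quarter rate i satisfies (1 + i)^4 = 1 + 0.09652.
i = 1.09652^(1/4) − 1 = 0.0233027 = 2.33027%.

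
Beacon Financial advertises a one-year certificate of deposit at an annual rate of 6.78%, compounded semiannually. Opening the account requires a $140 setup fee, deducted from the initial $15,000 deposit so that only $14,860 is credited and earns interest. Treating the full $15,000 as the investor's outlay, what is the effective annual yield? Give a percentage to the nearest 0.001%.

5.897%

Value after one year: 14,860 × (1 + 0.0678/2)^2 = 14,860 × 1.068949 = $15,884.59.
Effective yield on the $15,000 outlay: 15,884.59 / 15,000 − 1 = 0.058972 = 5.897%.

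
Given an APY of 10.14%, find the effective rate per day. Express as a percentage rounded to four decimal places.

The per-day rate i satisfies (1 + i)^365 = 1 + 0.1014.
i = 1.1014^(1/365) − 1 = 0.0002646 = 0.0265%.

0.0265%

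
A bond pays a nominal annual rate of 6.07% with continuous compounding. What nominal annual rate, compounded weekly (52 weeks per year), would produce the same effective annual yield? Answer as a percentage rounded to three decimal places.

6.074%

EAR under continuous compounding: e^0.0607 − 1 = 0.062580.
Solve (1 + r/52)^52 = 1.062580: r/52 = 1.062580^(1/52) − 1 = 0.001168, so r = 0.060735 = 6.074%.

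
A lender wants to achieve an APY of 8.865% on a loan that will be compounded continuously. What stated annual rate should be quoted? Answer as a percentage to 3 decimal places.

Continuous: nominal r satisfies e^r − 1 = 0.08865.
r = ln(1 + 0.08865) = ln(1.08865) = 0.084938 = 8.494%.

8.494%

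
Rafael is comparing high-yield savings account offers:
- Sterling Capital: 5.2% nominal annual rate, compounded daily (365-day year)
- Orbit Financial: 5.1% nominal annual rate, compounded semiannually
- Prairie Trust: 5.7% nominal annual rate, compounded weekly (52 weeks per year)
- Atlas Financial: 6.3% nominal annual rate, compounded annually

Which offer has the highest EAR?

Sterling Capital: (1 + 0.052/365)^365 − 1 = 5.337%
Orbit Financial: (1 + 0.051/2)^2 − 1 = 5.165%
Prairie Trust: (1 + 0.057/52)^52 − 1 = 5.862%
Atlas Financial: compounded annually, EAR = 6.300%
The highest effective annual rate is Atlas Financial at 6.300%.

Atlas Financial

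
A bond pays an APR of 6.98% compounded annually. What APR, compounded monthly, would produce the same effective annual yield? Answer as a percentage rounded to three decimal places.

Compounded annually, EAR = nominal = 0.069800.
Solve (1 + r/12)^12 = 1.069800: r/12 = 1.069800^(1/12) − 1 = 0.005638, so r = 0.067662 = 6.766%.

6.766%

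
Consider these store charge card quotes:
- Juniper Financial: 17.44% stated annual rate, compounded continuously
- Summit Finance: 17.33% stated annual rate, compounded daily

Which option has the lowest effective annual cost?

Juniper Financial: e^0.1744 − 1 = 19.053%
Summit Finance: (1 + 0.1733/365)^365 − 1 = 18.917%
The lowest effective annual rate is Summit Finance at 18.917%.

Summit Finance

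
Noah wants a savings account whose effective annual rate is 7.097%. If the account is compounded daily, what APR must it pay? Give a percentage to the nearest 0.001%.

(1 + r/365)^365 − 1 = 0.07097, so 1 + r/365 = 1.07097^(1/365).
r/365 = 0.000188, so r = 0.068571 = 6.857%.

6.857%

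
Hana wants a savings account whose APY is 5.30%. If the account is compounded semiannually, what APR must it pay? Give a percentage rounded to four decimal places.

(1 + r/2)^2 − 1 = 0.0530, so 1 + r/2 = 1.0530^(1/2).
r/2 = 0.026158, so r = 0.052316 = 5.2316%.

5.2316%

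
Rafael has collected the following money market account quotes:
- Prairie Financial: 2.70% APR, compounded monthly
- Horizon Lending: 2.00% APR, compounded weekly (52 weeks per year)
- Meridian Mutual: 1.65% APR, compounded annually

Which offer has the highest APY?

Prairie Financial: (1 + 0.0270/12)^12 − 1 = 2.734%
Horizon Lending: (1 + 0.0200/52)^52 − 1 = 2.020%
Meridian Mutual: compounded annually, EAR = 1.650%
The highest effective annual rate is Prairie Financial at 2.734%.

Prairie Financial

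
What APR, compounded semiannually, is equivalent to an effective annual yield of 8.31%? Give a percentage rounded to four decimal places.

8.1442%

(1 + r/2)^2 − 1 = 0.0831, so 1 + r/2 = 1.0831^(1/2).
r/2 = 0.040721, so r = 0.081442 = 8.1442%.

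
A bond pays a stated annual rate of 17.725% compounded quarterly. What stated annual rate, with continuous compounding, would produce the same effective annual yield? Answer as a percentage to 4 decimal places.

EAR = (1 + 0.17725/4)^4 − 1 = 0.189383.
Equivalent continuous rate: r = ln(1 + 0.189383) = 0.173435 = 17.3435%.

17.3435%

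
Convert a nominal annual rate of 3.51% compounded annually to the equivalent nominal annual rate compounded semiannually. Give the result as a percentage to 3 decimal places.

3.480%

Compounded annually, EAR = nominal = 0.035100.
Solve (1 + r/2)^2 = 1.035100: r/2 = 1.035100^(1/2) − 1 = 0.017399, so r = 0.034797 = 3.480%.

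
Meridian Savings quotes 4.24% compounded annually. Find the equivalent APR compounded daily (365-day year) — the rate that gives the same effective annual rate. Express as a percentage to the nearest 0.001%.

Compounded annually, EAR = nominal = 0.042400.
Solve (1 + r/365)^365 = 1.042400: r/365 = 1.042400^(1/365) − 1 = 0.000114, so r = 0.041528 = 4.153%.

4.153%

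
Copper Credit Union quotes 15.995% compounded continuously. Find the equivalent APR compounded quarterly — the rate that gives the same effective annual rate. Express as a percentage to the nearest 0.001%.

16.319%

EAR under continuous compounding: e^0.15995 − 1 = 0.173452.
Solve (1 + r/4)^4 = 1.173452: r/4 = 1.173452^(1/4) − 1 = 0.040798, so r = 0.163191 = 16.319%.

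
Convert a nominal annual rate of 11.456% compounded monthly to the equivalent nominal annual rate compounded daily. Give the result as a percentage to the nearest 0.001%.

EAR = (1 + 0.11456/12)^12 − 1 = 0.120771.
Solve (1 + r/365)^365 = 1.120771: r/365 = 1.120771^(1/365) − 1 = 0.000312, so r = 0.114034 = 11.403%.

11.403%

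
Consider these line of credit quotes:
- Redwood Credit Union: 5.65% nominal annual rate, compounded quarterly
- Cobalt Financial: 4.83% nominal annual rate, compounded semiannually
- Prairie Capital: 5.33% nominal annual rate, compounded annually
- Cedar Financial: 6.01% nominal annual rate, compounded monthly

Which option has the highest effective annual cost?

Redwood Credit Union: (1 + 0.0565/4)^4 − 1 = 5.771%
Cobalt Financial: (1 + 0.0483/2)^2 − 1 = 4.888%
Prairie Capital: compounded annually, EAR = 5.330%
Cedar Financial: (1 + 0.0601/12)^12 − 1 = 6.178%
The highest effective annual rate is Cedar Financial at 6.178%.

Cedar Financial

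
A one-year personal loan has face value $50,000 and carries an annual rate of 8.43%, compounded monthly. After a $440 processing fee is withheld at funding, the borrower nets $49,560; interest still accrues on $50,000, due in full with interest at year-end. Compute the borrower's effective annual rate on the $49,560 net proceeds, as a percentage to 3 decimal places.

Amount owed after one year: 50,000 × (1 + 0.0843/12)^12 = 50,000 × 1.087635 = $54,381.73.
Effective rate on net proceeds: 54,381.73 / 49,560 − 1 = 0.097291 = 9.729%.

9.729%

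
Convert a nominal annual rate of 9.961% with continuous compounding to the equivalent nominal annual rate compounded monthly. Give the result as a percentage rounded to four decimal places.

10.0025%

EAR under continuous compounding: e^0.09961 − 1 = 0.104740.
Solve (1 + r/12)^12 = 1.104740: r/12 = 1.104740^(1/12) − 1 = 0.008335, so r = 0.100025 = 10.0025%.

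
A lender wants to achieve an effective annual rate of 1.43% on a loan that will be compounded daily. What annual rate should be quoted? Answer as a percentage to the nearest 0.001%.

1.420%

(1 + r/365)^365 − 1 = 0.0143, so 1 + r/365 = 1.0143^(1/365).
r/365 = 0.000039, so r = 0.014199 = 1.420%.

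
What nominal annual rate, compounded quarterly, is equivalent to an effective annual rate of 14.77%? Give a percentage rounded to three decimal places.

14.016%

(1 + r/4)^4 − 1 = 0.1477, so 1 + r/4 = 1.1477^(1/4).
r/4 = 0.035040, so r = 0.140160 = 14.016%.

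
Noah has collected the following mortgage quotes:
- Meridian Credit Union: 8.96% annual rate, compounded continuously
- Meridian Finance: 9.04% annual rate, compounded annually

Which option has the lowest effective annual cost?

Meridian Credit Union: e^0.0896 − 1 = 9.374%
Meridian Finance: compounded annually, EAR = 9.040%
The lowest effective annual rate is Meridian Finance at 9.040%.

Meridian Finance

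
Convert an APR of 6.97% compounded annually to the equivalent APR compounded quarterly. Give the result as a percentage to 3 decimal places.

6.795%

Compounded annually, EAR = nominal = 0.069700.
Solve (1 + r/4)^4 = 1.069700: r/4 = 1.069700^(1/4) − 1 = 0.016987, so r = 0.067949 = 6.795%.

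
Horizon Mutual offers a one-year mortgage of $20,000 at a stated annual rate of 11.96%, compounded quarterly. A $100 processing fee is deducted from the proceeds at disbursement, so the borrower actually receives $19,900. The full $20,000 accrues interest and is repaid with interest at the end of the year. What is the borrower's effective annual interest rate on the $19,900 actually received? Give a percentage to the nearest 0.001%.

Amount owed after one year: 20,000 × (1 + 0.1196/4)^4 = 20,000 × 1.125072 = $22,501.44.
Effective rate on net proceeds: 22,501.44 / 19,900 − 1 = 0.130725 = 13.073%.

13.073%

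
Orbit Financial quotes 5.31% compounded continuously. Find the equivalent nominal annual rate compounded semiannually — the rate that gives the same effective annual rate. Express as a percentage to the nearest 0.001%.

5.381%

EAR under continuous compounding: e^0.0531 − 1 = 0.054535.
Solve (1 + r/2)^2 = 1.054535: r/2 = 1.054535^(1/2) − 1 = 0.026906, so r = 0.053811 = 5.381%.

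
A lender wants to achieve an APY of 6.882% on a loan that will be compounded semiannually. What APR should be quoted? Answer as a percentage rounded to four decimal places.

(1 + r/2)^2 − 1 = 0.06882, so 1 + r/2 = 1.06882^(1/2).
r/2 = 0.033838, so r = 0.067675 = 6.7675%.

6.7675%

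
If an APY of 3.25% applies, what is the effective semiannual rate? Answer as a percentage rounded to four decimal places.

The per-half-year rate i satisfies (1 + i)^2 = 1 + 0.0325.
i = 1.0325^(1/2) − 1 = 0.0161201 = 1.6120%.

1.6120%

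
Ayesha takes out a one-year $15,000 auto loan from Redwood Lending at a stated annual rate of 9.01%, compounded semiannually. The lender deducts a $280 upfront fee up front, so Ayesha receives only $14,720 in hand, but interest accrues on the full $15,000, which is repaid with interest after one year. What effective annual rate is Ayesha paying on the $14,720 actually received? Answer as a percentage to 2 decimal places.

11.29%

Amount owed after one year: 15,000 × (1 + 0.0901/2)^2 = 15,000 × 1.092130 = $16,381.94.
Effective rate on net proceeds: 16,381.94 / 14,720 − 1 = 0.112904 = 11.29%.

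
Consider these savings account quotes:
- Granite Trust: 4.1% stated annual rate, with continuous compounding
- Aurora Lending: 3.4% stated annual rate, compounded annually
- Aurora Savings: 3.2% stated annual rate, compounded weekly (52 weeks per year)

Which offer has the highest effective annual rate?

Granite Trust

Granite Trust: e^0.041 − 1 = 4.185%
Aurora Lending: compounded annually, EAR = 3.400%
Aurora Savings: (1 + 0.032/52)^52 − 1 = 3.251%
The highest effective annual rate is Granite Trust at 4.185%.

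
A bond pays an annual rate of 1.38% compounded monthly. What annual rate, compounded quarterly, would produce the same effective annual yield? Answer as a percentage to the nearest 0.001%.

EAR = (1 + 0.0138/12)^12 − 1 = 0.013888.
Solve (1 + r/4)^4 = 1.013888: r/4 = 1.013888^(1/4) − 1 = 0.003454, so r = 0.013816 = 1.382%.

1.382%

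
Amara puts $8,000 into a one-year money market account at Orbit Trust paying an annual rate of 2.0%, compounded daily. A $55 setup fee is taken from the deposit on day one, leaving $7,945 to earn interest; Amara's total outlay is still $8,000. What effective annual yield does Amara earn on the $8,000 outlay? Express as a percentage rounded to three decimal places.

1.319%

Value after one year: 7,945 × (1 + 0.020/365)^365 = 7,945 × 1.020201 = $8,105.50.
Effective yield on the $8,000 outlay: 8,105.50 / 8,000 − 1 = 0.013187 = 1.319%.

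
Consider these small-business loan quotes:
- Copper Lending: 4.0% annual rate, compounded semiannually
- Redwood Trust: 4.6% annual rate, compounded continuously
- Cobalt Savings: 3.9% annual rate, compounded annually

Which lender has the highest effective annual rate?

Copper Lending: (1 + 0.040/2)^2 − 1 = 4.040%
Redwood Trust: e^0.046 − 1 = 4.707%
Cobalt Savings: compounded annually, EAR = 3.900%
The highest effective annual rate is Redwood Trust at 4.707%.

Redwood Trust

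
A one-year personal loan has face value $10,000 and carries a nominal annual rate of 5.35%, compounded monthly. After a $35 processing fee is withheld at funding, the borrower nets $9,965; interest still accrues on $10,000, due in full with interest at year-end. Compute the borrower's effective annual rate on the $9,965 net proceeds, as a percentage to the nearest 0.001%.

Amount owed after one year: 10,000 × (1 + 0.0535/12)^12 = 10,000 × 1.054832 = $10,548.32.
Effective rate on net proceeds: 10,548.32 / 9,965 − 1 = 0.058536 = 5.854%.

5.854%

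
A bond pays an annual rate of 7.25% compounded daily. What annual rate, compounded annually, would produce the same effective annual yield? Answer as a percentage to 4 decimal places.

EAR = (1 + 0.0725/365)^365 − 1 = 0.075185.
Compounded annually, the equivalent nominal rate is the EAR itself: 7.5185%.

7.5185%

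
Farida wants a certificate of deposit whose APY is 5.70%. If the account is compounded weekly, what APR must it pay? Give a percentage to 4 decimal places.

5.5464%

(1 + r/52)^52 − 1 = 0.0570, so 1 + r/52 = 1.0570^(1/52).
r/52 = 0.001067, so r = 0.055464 = 5.5464%.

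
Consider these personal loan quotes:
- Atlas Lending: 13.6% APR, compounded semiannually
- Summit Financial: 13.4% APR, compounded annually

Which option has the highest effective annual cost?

Atlas Lending: (1 + 0.136/2)^2 − 1 = 14.062%
Summit Financial: compounded annually, EAR = 13.400%
The highest effective annual rate is Atlas Lending at 14.062%.

Atlas Lending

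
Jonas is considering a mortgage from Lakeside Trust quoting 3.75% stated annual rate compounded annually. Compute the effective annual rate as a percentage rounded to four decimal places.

Annual compounding means the effective rate equals the nominal rate: 3.7500%.

3.7500%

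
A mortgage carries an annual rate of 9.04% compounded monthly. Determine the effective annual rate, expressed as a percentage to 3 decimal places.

EAR = (1 + 0.0904/12)^12 − 1.
= 1.094241 − 1 = 9.424%.

9.424%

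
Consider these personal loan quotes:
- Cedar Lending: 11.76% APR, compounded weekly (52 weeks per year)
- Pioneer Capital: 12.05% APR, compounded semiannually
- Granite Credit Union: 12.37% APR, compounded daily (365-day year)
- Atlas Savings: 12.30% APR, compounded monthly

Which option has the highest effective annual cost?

Cedar Lending: (1 + 0.1176/52)^52 − 1 = 12.464%
Pioneer Capital: (1 + 0.1205/2)^2 − 1 = 12.413%
Granite Credit Union: (1 + 0.1237/365)^365 − 1 = 13.165%
Atlas Savings: (1 + 0.1230/12)^12 − 1 = 13.018%
The highest effective annual rate is Granite Credit Union at 13.165%.

Granite Credit Union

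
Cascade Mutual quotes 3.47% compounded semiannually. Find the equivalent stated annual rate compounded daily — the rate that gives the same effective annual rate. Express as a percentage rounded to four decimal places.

EAR = (1 + 0.0347/2)^2 − 1 = 0.035001.
Solve (1 + r/365)^365 = 1.035001: r/365 = 1.035001^(1/365) − 1 = 0.000094, so r = 0.034404 = 3.4404%.

3.4404%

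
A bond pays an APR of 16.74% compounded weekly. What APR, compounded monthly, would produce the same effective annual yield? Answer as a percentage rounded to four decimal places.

16.8300%

EAR = (1 + 0.1674/52)^52 − 1 = 0.181909.
Solve (1 + r/12)^12 = 1.181909: r/12 = 1.181909^(1/12) − 1 = 0.014025, so r = 0.168300 = 16.8300%.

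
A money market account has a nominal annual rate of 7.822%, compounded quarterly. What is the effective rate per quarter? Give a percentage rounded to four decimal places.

With a nominal annual rate compounded quarterly, the periodic rate is the nominal rate divided by 4.
i = 0.07822 / 4 = 0.0195550 = 1.9555%.

1.9555%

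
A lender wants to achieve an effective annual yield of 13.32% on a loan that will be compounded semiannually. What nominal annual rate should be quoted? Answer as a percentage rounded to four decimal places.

(1 + r/2)^2 − 1 = 0.1332, so 1 + r/2 = 1.1332^(1/2).
r/2 = 0.064519, so r = 0.129037 = 12.9037%.

12.9037%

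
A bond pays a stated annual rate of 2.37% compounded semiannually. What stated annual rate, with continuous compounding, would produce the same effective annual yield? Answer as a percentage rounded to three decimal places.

2.356%

EAR = (1 + 0.0237/2)^2 − 1 = 0.023840.
Equivalent continuous rate: r = ln(1 + 0.023840) = 0.023561 = 2.356%.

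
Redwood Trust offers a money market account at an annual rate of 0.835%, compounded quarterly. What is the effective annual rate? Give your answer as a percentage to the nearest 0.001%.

0.838%

EAR = (1 + 0.00835/4)^4 − 1.
= 1.008376 − 1 = 0.838%.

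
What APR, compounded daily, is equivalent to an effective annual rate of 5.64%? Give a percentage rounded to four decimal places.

5.4871%

(1 + r/365)^365 − 1 = 0.0564, so 1 + r/365 = 1.0564^(1/365).
r/365 = 0.000150, so r = 0.054871 = 5.4871%.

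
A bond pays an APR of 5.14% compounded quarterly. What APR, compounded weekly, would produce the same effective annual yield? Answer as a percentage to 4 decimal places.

5.1098%

EAR = (1 + 0.0514/4)^4 − 1 = 0.052399.
Solve (1 + r/52)^52 = 1.052399: r/52 = 1.052399^(1/52) − 1 = 0.000983, so r = 0.051098 = 5.1098%.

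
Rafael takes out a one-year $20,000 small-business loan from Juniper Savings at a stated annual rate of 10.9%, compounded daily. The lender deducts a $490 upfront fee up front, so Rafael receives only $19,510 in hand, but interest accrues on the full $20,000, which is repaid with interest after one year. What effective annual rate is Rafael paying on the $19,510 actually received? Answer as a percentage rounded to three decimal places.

14.315%

Amount owed after one year: 20,000 × (1 + 0.109/365)^365 = 20,000 × 1.115144 = $22,302.88.
Effective rate on net proceeds: 22,302.88 / 19,510 − 1 = 0.143151 = 14.315%.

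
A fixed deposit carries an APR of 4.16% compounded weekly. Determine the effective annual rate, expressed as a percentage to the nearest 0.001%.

EAR = (1 + 0.0416/52)^52 − 1.
= (1 + 0.000800)^52 − 1 = 1.042460 − 1 = 4.246%.

4.246%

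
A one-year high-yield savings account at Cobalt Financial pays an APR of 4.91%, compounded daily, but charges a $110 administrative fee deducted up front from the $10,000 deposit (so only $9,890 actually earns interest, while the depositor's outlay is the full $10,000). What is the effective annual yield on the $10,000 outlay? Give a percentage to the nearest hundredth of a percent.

3.88%

Value after one year: 9,890 × (1 + 0.0491/365)^365 = 9,890 × 1.050322 = $10,387.68.
Effective yield on the $10,000 outlay: 10,387.68 / 10,000 − 1 = 0.038768 = 3.88%.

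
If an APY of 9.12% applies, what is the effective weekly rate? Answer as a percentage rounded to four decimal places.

The per-week rate i satisfies (1 + i)^52 = 1 + 0.0912.
i = 1.0912^(1/52) − 1 = 0.0016798 = 0.1680%.

0.1680%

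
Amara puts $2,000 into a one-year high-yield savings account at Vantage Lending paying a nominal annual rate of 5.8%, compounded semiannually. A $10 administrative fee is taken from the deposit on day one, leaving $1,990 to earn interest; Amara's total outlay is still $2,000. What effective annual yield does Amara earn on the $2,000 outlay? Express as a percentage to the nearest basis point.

Value after one year: 1,990 × (1 + 0.058/2)^2 = 1,990 × 1.058841 = $2,107.09.
Effective yield on the $2,000 outlay: 2,107.09 / 2,000 − 1 = 0.053547 = 5.35%.

5.35%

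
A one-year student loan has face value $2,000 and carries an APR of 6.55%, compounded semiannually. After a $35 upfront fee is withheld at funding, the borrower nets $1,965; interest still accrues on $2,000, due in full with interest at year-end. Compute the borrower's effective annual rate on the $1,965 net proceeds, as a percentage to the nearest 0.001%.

8.557%

Amount owed after one year: 2,000 × (1 + 0.0655/2)^2 = 2,000 × 1.066573 = $2,133.15.
Effective rate on net proceeds: 2,133.15 / 1,965 − 1 = 0.085570 = 8.557%.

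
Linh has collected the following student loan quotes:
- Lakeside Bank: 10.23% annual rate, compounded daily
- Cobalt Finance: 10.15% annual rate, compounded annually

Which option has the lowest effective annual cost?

Lakeside Bank: (1 + 0.1023/365)^365 − 1 = 10.770%
Cobalt Finance: compounded annually, EAR = 10.150%
The lowest effective annual rate is Cobalt Finance at 10.150%.

Cobalt Finance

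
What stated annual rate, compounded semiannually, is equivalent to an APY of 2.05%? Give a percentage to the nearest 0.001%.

(1 + r/2)^2 − 1 = 0.0205, so 1 + r/2 = 1.0205^(1/2).
r/2 = 0.010198, so r = 0.020396 = 2.040%.

2.040%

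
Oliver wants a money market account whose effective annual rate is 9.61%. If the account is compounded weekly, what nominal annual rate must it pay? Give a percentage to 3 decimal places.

(1 + r/52)^52 − 1 = 0.0961, so 1 + r/52 = 1.0961^(1/52).
r/52 = 0.001766, so r = 0.091839 = 9.184%.

9.184%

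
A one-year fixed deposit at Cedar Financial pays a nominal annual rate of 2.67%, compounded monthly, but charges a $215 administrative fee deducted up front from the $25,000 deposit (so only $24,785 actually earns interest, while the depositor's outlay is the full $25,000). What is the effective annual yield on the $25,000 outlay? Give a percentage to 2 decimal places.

Value after one year: 24,785 × (1 + 0.0267/12)^12 = 24,785 × 1.027029 = $25,454.92.
Effective yield on the $25,000 outlay: 25,454.92 / 25,000 − 1 = 0.018197 = 1.82%.

1.82%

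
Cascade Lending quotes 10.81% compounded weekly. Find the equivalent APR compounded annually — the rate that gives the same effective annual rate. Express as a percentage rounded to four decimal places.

11.4034%

EAR = (1 + 0.1081/52)^52 − 1 = 0.114034.
Compounded annually, the equivalent nominal rate is the EAR itself: 11.4034%.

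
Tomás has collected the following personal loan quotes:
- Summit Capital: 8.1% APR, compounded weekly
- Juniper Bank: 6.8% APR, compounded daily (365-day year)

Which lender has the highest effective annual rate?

Summit Capital: (1 + 0.081/52)^52 − 1 = 8.430%
Juniper Bank: (1 + 0.068/365)^365 − 1 = 7.036%
The highest effective annual rate is Summit Capital at 8.430%.

Summit Capital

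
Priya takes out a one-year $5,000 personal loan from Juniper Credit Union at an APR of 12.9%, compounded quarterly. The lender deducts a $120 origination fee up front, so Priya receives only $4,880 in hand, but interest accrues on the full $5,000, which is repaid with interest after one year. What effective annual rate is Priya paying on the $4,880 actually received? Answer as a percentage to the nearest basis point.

Amount owed after one year: 5,000 × (1 + 0.129/4)^4 = 5,000 × 1.135376 = $5,676.88.
Effective rate on net proceeds: 5,676.88 / 4,880 − 1 = 0.163295 = 16.33%.

16.33%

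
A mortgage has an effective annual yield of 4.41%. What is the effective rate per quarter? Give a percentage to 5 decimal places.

1.08472%

The per-quarter rate i satisfies (1 + i)^4 = 1 + 0.0441.
i = 1.0441^(1/4) − 1 = 0.0108472 = 1.08472%.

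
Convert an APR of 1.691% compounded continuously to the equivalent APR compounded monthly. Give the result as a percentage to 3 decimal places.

EAR under continuous compounding: e^0.01691 − 1 = 0.017054.
Solve (1 + r/12)^12 = 1.017054: r/12 = 1.017054^(1/12) − 1 = 0.001410, so r = 0.016922 = 1.692%.

1.692%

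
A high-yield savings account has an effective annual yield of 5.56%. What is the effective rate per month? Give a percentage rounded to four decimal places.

0.4519%

The per-month rate i satisfies (1 + i)^12 = 1 + 0.0556.
i = 1.0556^(1/12) − 1 = 0.0045193 = 0.4519%.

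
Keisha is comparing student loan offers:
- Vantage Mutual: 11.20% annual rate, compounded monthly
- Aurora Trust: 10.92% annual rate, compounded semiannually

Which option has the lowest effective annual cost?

Vantage Mutual: (1 + 0.1120/12)^12 − 1 = 11.793%
Aurora Trust: (1 + 0.1092/2)^2 − 1 = 11.218%
The lowest effective annual rate is Aurora Trust at 11.218%.

Aurora Trust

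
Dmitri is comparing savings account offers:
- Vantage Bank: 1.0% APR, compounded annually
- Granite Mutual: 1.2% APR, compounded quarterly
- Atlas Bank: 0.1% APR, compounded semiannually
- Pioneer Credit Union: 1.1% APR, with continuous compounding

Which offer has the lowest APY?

Vantage Bank: compounded annually, EAR = 1.000%
Granite Mutual: (1 + 0.012/4)^4 − 1 = 1.205%
Atlas Bank: (1 + 0.001/2)^2 − 1 = 0.100%
Pioneer Credit Union: e^0.011 − 1 = 1.106%
The lowest effective annual rate is Atlas Bank at 0.100%.

Atlas Bank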